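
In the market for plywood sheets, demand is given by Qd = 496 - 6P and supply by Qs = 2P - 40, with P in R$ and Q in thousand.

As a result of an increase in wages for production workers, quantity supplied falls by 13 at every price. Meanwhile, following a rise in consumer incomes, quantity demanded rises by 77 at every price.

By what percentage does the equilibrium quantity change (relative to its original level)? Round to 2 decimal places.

Before the shock: 496 - 6P = 2P - 40 ⇒ 536 = 8P ⇒ P = 67, Q = 94.
The shock moves the curves to Qd = 573 - 6P and Qs = 2P - 53.
Equate the new curves: 573 - 6P = 2P - 53, giving 626 = 8P, P = 78.25, Q = 103.5.
%ΔQ = (103.5 − 94) / 94 × 100 = +10.11%.

+10.11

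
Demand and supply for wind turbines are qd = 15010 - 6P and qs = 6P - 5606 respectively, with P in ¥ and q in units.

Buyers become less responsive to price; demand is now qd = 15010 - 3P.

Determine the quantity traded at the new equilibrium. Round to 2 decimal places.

8138.00

Original equilibrium: 15010 - 6P = 6P - 5606 gives 20616 = 12P, so P = 1718 and q = 4702.
The shock moves the curves to qd = 15010 - 3P and qs = 6P - 5606.
Equate the new curves: 15010 - 3P = 6P - 5606, giving 20616 = 9P, P = 6872/3 ≈ 2290.6667, q = 8138.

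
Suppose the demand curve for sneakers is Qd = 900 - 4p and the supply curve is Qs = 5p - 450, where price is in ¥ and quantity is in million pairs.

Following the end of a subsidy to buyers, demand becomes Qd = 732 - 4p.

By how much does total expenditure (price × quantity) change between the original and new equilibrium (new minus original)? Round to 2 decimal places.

Initially, 900 - 4p = 5p - 450, so 1350 = 9p and p = 150, Q = 300.
The shock moves the curves to Qd = 732 - 4p and Qs = 5p - 450.
Setting them equal: 732 - 4p = 5p - 450 → 1182 = 9p, so p = 394/3 ≈ 131.3333 and Q = 620/3 ≈ 206.6667.
Expenditure moves from 150×300 = 45000 to 131.3333×206.6667 = 27142.2222; change = -17857.78.

-17857.78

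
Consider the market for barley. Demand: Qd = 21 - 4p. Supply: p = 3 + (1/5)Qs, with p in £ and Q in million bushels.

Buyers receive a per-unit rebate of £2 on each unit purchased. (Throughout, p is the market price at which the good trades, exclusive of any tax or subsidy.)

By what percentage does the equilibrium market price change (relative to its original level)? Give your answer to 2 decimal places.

+22.22

Before the shock: 21 - 4p = 5p - 15 ⇒ 36 = 9p ⇒ p = 4, Q = 5.
Since buyers' out-of-pocket price is the market price minus the rebate, the effective demand curve becomes Qd = 29 - 4p.
Equate the new curves: 29 - 4p = 5p - 15, giving 44 = 9p, p = 44/9 ≈ 4.8889, Q = 85/9 ≈ 9.4444.
%Δp = (4.8889 − 4) / 4 × 100 = +22.22%.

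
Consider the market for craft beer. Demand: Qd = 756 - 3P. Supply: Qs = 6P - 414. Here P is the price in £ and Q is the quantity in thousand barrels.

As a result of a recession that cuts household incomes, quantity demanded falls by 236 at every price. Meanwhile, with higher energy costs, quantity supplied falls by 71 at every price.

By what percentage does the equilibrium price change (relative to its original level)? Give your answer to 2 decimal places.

-14.10

Before the shock: 756 - 3P = 6P - 414 ⇒ 1170 = 9P ⇒ P = 130, Q = 366.
With the change applied: demand Qd = 520 - 3P, supply Qs = 6P - 485.
Clearing the new market: 520 - 3P = 6P - 485, so P = 335/3 ≈ 111.6667 and Q = 185.
%ΔP = (111.6667 − 130) / 130 × 100 = -14.10%.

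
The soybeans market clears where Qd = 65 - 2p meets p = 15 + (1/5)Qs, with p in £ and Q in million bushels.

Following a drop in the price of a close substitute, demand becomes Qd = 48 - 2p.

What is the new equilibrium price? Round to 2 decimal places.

17.57

Solve the original market: 65 - 2p = 5p - 75, hence p = 20 and Q = 25.
After the shift, demand is Qd = 48 - 2p and supply is Qs = 5p - 75.
Equate the new curves: 48 - 2p = 5p - 75, giving 123 = 7p, p = 123/7 ≈ 17.5714, Q = 90/7 ≈ 12.8571.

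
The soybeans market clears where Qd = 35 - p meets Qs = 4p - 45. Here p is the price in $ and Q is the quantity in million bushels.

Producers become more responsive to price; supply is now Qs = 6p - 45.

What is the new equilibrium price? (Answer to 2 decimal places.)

11.43

Before the shock: 35 - p = 4p - 45 ⇒ 80 = 5p ⇒ p = 16, Q = 19.
The new curves are Qd = 35 - p (demand) and Qs = 6p - 45 (supply).
Setting them equal: 35 - p = 6p - 45 → 80 = 7p, so p = 80/7 ≈ 11.4286 and Q = 165/7 ≈ 23.5714.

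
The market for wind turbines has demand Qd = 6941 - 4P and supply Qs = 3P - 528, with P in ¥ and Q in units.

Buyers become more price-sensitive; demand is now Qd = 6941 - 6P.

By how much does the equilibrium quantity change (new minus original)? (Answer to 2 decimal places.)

-711.33

Original equilibrium: 6941 - 4P = 3P - 528 gives 7469 = 7P, so P = 1067 and Q = 2673.
The new curves are Qd = 6941 - 6P (demand) and Qs = 3P - 528 (supply).
New equilibrium: 6941 - 6P = 3P - 528 ⇒ 7469 = 9P ⇒ P = 7469/9 ≈ 829.8889, Q = 5885/3 ≈ 1961.6667.
ΔQ = 1961.6667 − 2673 = -711.33.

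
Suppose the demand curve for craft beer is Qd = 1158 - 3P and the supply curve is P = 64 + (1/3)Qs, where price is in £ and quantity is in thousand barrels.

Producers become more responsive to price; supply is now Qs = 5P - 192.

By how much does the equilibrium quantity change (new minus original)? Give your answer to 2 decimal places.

+168.75

Original equilibrium: 1158 - 3P = 3P - 192 gives 1350 = 6P, so P = 225 and Q = 483.
The new curves are Qd = 1158 - 3P (demand) and Qs = 5P - 192 (supply).
Equate the new curves: 1158 - 3P = 5P - 192, giving 1350 = 8P, P = 168.75, Q = 651.75.
ΔQ = 651.75 − 483 = +168.75.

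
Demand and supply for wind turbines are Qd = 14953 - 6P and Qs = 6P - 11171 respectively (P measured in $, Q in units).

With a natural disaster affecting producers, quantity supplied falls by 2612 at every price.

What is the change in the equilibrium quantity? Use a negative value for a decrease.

Initially, 14953 - 6P = 6P - 11171, so 26124 = 12P and P = 2177, Q = 1891.
With the change applied: demand Qd = 14953 - 6P, supply Qs = 6P - 13783.
Setting them equal: 14953 - 6P = 6P - 13783 → 28736 = 12P, so P = 7184/3 ≈ 2394.6667 and Q = 585.
ΔQ = 585 − 1891 = -1306.

-1306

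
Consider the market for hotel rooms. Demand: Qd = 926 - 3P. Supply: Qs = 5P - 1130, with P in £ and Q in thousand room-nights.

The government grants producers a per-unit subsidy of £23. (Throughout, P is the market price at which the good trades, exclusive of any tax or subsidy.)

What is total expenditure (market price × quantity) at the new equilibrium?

48070.078125

Initially, 926 - 3P = 5P - 1130, so 2056 = 8P and P = 257, Q = 155.
Since sellers receive the price plus the subsidy, the effective supply curve becomes Qs = 5P - 1015.
Equate the new curves: 926 - 3P = 5P - 1015, giving 1941 = 8P, P = 242.625, Q = 198.125.
New expenditure = 242.625 × 198.125 = 48070.078125.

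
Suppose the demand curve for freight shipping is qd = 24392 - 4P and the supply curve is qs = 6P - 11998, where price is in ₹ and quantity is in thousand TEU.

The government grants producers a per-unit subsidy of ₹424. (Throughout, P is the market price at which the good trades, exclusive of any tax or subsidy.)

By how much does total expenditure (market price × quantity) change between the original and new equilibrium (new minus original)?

+941890.56

Original equilibrium: 24392 - 4P = 6P - 11998 gives 36390 = 10P, so P = 3639 and q = 9836.
Since sellers receive the price plus the subsidy, the effective supply curve becomes qs = 6P - 9454.
Equate the new curves: 24392 - 4P = 6P - 9454, giving 33846 = 10P, P = 3384.6, q = 10853.6.
Expenditure moves from 3639×9836 = 35793204 to 3384.6×10853.6 = 36735094.56; change = +941890.56.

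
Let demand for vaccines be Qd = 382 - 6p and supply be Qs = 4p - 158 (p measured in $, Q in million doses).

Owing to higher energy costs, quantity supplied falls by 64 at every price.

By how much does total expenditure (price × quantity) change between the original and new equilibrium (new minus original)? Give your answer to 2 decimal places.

-1948.16

Before the shock: 382 - 6p = 4p - 158 ⇒ 540 = 10p ⇒ p = 54, Q = 58.
The shock moves the curves to Qd = 382 - 6p and Qs = 4p - 222.
Equate the new curves: 382 - 6p = 4p - 222, giving 604 = 10p, p = 60.4, Q = 19.6.
Expenditure moves from 54×58 = 3132 to 60.4×19.6 = 1183.84; change = -1948.16.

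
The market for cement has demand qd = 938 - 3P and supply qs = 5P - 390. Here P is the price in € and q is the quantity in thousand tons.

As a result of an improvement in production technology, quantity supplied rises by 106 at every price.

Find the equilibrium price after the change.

Original equilibrium: 938 - 3P = 5P - 390 gives 1328 = 8P, so P = 166 and q = 440.
After the shift, demand is qd = 938 - 3P and supply is qs = 5P - 284.
New equilibrium: 938 - 3P = 5P - 284 ⇒ 1222 = 8P ⇒ P = 152.75, q = 479.75.

152.75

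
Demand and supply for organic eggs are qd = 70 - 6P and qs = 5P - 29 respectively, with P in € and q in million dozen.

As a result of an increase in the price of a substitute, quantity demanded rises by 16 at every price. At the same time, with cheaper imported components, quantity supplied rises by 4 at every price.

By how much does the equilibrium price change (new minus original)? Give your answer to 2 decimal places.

+1.09

Solve the original market: 70 - 6P = 5P - 29, hence P = 9 and q = 16.
The new curves are qd = 86 - 6P (demand) and qs = 5P - 25 (supply).
Setting them equal: 86 - 6P = 5P - 25 → 111 = 11P, so P = 111/11 ≈ 10.0909 and q = 280/11 ≈ 25.4545.
ΔP = 10.0909 − 9 = +1.09.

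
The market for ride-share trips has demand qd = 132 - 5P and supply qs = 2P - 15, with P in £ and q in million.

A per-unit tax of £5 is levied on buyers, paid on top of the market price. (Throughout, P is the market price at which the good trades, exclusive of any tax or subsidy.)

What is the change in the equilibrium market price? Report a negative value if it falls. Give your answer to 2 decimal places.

Before the shock: 132 - 5P = 2P - 15 ⇒ 147 = 7P ⇒ P = 21, q = 27.
Since buyers pay the price plus the tax, the effective demand curve becomes qd = 107 - 5P.
Equate the new curves: 107 - 5P = 2P - 15, giving 122 = 7P, P = 122/7 ≈ 17.4286, q = 139/7 ≈ 19.8571.
ΔP = 17.4286 − 21 = -3.57.

-3.57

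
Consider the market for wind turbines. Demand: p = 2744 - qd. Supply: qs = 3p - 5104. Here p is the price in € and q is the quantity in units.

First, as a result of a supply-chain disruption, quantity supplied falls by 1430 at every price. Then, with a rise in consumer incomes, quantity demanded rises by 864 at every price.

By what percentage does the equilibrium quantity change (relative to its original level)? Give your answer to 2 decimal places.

Original equilibrium: 2744 - p = 3p - 5104 gives 7848 = 4p, so p = 1962 and q = 782.
The new curves are qd = 3608 - p (demand) and qs = 3p - 6534 (supply).
Equate the new curves: 3608 - p = 3p - 6534, giving 10142 = 4p, p = 2535.5, q = 1072.5.
%Δq = (1072.5 − 782) / 782 × 100 = +37.15%.

+37.15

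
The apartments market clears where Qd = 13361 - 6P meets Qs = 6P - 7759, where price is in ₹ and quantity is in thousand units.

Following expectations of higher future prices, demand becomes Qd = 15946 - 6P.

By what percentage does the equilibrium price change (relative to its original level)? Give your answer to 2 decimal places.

+12.24

Before the shock: 13361 - 6P = 6P - 7759 ⇒ 21120 = 12P ⇒ P = 1760, Q = 2801.
The shock moves the curves to Qd = 15946 - 6P and Qs = 6P - 7759.
New equilibrium: 15946 - 6P = 6P - 7759 ⇒ 23705 = 12P ⇒ P = 23705/12 ≈ 1975.4167, Q = 4093.5.
%ΔP = (1975.4167 − 1760) / 1760 × 100 = +12.24%.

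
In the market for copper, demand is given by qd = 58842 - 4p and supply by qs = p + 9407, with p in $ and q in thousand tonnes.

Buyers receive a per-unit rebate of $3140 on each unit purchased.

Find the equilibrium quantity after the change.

Before the shock: 58842 - 4p = p + 9407 ⇒ 49435 = 5p ⇒ p = 9887, q = 19294.
Since buyers' out-of-pocket price is the market price minus the rebate, the effective demand curve becomes qd = 71402 - 4p.
Equate the new curves: 71402 - 4p = p + 9407, giving 61995 = 5p, p = 12399, q = 21806.

21806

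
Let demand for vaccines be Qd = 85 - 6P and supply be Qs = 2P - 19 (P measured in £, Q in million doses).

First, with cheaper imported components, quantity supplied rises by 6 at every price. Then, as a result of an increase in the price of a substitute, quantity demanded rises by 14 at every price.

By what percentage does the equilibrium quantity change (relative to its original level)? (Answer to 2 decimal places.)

+114.29

Before the shock: 85 - 6P = 2P - 19 ⇒ 104 = 8P ⇒ P = 13, Q = 7.
After the shift, demand is Qd = 99 - 6P and supply is Qs = 2P - 13.
Equate the new curves: 99 - 6P = 2P - 13, giving 112 = 8P, P = 14, Q = 15.
%ΔQ = (15 − 7) / 7 × 100 = +114.29%.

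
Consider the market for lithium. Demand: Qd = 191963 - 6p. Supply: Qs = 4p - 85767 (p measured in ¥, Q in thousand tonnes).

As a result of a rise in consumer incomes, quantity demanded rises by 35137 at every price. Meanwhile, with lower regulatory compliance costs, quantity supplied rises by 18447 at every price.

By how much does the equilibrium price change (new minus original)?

+1669

Initially, 191963 - 6p = 4p - 85767, so 277730 = 10p and p = 27773, Q = 25325.
The new curves are Qd = 227100 - 6p (demand) and Qs = 4p - 67320 (supply).
Setting them equal: 227100 - 6p = 4p - 67320 → 294420 = 10p, so p = 29442 and Q = 50448.
Δp = 29442 − 27773 = +1669.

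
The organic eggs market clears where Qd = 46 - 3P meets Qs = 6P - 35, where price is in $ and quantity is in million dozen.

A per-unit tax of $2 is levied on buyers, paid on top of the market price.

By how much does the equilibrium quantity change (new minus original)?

-4

Before the shock: 46 - 3P = 6P - 35 ⇒ 81 = 9P ⇒ P = 9, Q = 19.
Since buyers pay the price plus the tax, the effective demand curve becomes Qd = 40 - 3P.
New equilibrium: 40 - 3P = 6P - 35 ⇒ 75 = 9P ⇒ P = 25/3 ≈ 8.3333, Q = 15.
ΔQ = 15 − 19 = -4.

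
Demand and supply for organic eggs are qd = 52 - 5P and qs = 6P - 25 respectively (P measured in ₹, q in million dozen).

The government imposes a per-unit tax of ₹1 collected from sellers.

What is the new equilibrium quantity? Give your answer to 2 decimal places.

Original equilibrium: 52 - 5P = 6P - 25 gives 77 = 11P, so P = 7 and q = 17.
Since sellers keep the price net of the tax, the effective supply curve becomes qs = 6P - 31.
Clearing the new market: 52 - 5P = 6P - 31, so P = 83/11 ≈ 7.5455 and q = 157/11 ≈ 14.2727.

14.27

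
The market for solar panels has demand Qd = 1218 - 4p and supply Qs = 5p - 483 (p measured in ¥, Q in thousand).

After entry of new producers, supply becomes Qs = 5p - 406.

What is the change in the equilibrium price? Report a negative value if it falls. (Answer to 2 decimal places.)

-8.56

Before the shock: 1218 - 4p = 5p - 483 ⇒ 1701 = 9p ⇒ p = 189, Q = 462.
The shock moves the curves to Qd = 1218 - 4p and Qs = 5p - 406.
New equilibrium: 1218 - 4p = 5p - 406 ⇒ 1624 = 9p ⇒ p = 1624/9 ≈ 180.4444, Q = 4466/9 ≈ 496.2222.
Δp = 180.4444 − 189 = -8.56.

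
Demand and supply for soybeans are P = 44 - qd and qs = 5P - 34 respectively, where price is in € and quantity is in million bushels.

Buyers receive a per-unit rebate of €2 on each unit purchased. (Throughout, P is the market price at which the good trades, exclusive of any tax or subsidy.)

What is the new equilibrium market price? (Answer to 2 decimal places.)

Original equilibrium: 44 - P = 5P - 34 gives 78 = 6P, so P = 13 and q = 31.
Since buyers' out-of-pocket price is the market price minus the rebate, the effective demand curve becomes qd = 46 - P.
New equilibrium: 46 - P = 5P - 34 ⇒ 80 = 6P ⇒ P = 40/3 ≈ 13.3333, q = 98/3 ≈ 32.6667.

13.33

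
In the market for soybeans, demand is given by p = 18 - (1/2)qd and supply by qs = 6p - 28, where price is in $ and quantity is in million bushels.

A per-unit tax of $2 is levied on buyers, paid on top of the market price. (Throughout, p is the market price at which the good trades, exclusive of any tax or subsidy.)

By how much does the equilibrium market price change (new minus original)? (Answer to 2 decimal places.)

-0.50

Initially, 36 - 2p = 6p - 28, so 64 = 8p and p = 8, q = 20.
Since buyers pay the price plus the tax, the effective demand curve becomes qd = 32 - 2p.
Clearing the new market: 32 - 2p = 6p - 28, so p = 7.5 and q = 17.
Δp = 7.5 − 8 = -0.50.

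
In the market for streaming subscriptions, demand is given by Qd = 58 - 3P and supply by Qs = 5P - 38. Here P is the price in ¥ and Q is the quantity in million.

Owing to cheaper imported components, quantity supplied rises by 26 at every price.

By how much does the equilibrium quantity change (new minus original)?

Original equilibrium: 58 - 3P = 5P - 38 gives 96 = 8P, so P = 12 and Q = 22.
The shock moves the curves to Qd = 58 - 3P and Qs = 5P - 12.
Clearing the new market: 58 - 3P = 5P - 12, so P = 8.75 and Q = 31.75.
ΔQ = 31.75 − 22 = +9.75.

+9.75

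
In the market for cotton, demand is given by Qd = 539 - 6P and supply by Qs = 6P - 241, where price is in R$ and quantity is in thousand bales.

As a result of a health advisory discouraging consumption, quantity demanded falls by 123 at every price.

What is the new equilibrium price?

54.75

Before the shock: 539 - 6P = 6P - 241 ⇒ 780 = 12P ⇒ P = 65, Q = 149.
With the change applied: demand Qd = 416 - 6P, supply Qs = 6P - 241.
New equilibrium: 416 - 6P = 6P - 241 ⇒ 657 = 12P ⇒ P = 54.75, Q = 87.5.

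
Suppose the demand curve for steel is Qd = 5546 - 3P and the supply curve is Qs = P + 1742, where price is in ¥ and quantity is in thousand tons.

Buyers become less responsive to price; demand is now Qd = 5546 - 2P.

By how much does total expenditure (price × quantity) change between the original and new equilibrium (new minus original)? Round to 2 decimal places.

Before the shock: 5546 - 3P = P + 1742 ⇒ 3804 = 4P ⇒ P = 951, Q = 2693.
The shock moves the curves to Qd = 5546 - 2P and Qs = P + 1742.
Equate the new curves: 5546 - 2P = P + 1742, giving 3804 = 3P, P = 1268, Q = 3010.
Expenditure moves from 951×2693 = 2561043 to 1268×3010 = 3816680; change = +1255637.00.

+1255637.00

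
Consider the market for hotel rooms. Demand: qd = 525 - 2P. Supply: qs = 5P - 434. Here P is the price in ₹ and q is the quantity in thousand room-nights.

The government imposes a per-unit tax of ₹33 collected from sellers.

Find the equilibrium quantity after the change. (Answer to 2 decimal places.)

Before the shock: 525 - 2P = 5P - 434 ⇒ 959 = 7P ⇒ P = 137, q = 251.
Since sellers keep the price net of the tax, the effective supply curve becomes qs = 5P - 599.
Setting them equal: 525 - 2P = 5P - 599 → 1124 = 7P, so P = 1124/7 ≈ 160.5714 and q = 1427/7 ≈ 203.8571.

203.86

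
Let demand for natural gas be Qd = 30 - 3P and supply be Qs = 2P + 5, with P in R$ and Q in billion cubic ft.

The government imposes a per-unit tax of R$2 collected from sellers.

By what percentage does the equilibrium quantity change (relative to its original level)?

Solve the original market: 30 - 3P = 2P + 5, hence P = 5 and Q = 15.
Since sellers keep the price net of the tax, the effective supply curve becomes Qs = 2P + 1.
New equilibrium: 30 - 3P = 2P + 1 ⇒ 29 = 5P ⇒ P = 5.8, Q = 12.6.
%ΔQ = (12.6 − 15) / 15 × 100 = -16%.

-16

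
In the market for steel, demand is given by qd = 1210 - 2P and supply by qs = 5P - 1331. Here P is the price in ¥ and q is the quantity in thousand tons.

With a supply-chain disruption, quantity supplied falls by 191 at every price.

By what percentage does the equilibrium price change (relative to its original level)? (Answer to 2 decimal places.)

Initially, 1210 - 2P = 5P - 1331, so 2541 = 7P and P = 363, q = 484.
With the change applied: demand qd = 1210 - 2P, supply qs = 5P - 1522.
Equate the new curves: 1210 - 2P = 5P - 1522, giving 2732 = 7P, P = 2732/7 ≈ 390.2857, q = 3006/7 ≈ 429.4286.
%ΔP = (390.2857 − 363) / 363 × 100 = +7.52%.

+7.52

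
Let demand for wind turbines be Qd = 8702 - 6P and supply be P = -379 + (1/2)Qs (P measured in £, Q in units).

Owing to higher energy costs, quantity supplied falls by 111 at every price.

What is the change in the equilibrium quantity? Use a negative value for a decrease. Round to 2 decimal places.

-83.25

Original equilibrium: 8702 - 6P = 2P + 758 gives 7944 = 8P, so P = 993 and Q = 2744.
After the shift, demand is Qd = 8702 - 6P and supply is Qs = 2P + 647.
New equilibrium: 8702 - 6P = 2P + 647 ⇒ 8055 = 8P ⇒ P = 1006.875, Q = 2660.75.
ΔQ = 2660.75 − 2744 = -83.25.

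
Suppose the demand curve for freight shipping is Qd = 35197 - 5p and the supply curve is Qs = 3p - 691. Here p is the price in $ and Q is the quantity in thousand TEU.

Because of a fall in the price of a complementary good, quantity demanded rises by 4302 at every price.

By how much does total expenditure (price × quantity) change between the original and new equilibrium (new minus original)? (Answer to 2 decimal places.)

+14970018.94

Original equilibrium: 35197 - 5p = 3p - 691 gives 35888 = 8p, so p = 4486 and Q = 12767.
The shock moves the curves to Qd = 39499 - 5p and Qs = 3p - 691.
Equate the new curves: 39499 - 5p = 3p - 691, giving 40190 = 8p, p = 5023.75, Q = 14380.25.
Expenditure moves from 4486×12767 = 57272762 to 5023.75×14380.25 = 72242780.9375; change = +14970018.94.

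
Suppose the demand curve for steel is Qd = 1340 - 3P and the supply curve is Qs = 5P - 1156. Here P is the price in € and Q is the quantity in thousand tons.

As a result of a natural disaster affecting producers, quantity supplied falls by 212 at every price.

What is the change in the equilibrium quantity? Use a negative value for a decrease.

-79.5

Initially, 1340 - 3P = 5P - 1156, so 2496 = 8P and P = 312, Q = 404.
With the change applied: demand Qd = 1340 - 3P, supply Qs = 5P - 1368.
Equate the new curves: 1340 - 3P = 5P - 1368, giving 2708 = 8P, P = 338.5, Q = 324.5.
ΔQ = 324.5 − 404 = -79.5.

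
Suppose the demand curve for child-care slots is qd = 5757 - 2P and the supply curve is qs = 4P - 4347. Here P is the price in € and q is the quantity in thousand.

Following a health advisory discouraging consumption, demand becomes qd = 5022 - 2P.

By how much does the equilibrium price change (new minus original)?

Original equilibrium: 5757 - 2P = 4P - 4347 gives 10104 = 6P, so P = 1684 and q = 2389.
The new curves are qd = 5022 - 2P (demand) and qs = 4P - 4347 (supply).
Setting them equal: 5022 - 2P = 4P - 4347 → 9369 = 6P, so P = 1561.5 and q = 1899.
ΔP = 1561.5 − 1684 = -122.5.

-122.5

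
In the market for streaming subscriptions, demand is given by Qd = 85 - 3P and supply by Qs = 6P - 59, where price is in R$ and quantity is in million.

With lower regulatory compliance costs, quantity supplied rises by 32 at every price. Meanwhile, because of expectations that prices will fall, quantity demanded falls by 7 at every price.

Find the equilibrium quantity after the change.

43

Initially, 85 - 3P = 6P - 59, so 144 = 9P and P = 16, Q = 37.
After the shift, demand is Qd = 78 - 3P and supply is Qs = 6P - 27.
Equate the new curves: 78 - 3P = 6P - 27, giving 105 = 9P, P = 35/3 ≈ 11.6667, Q = 43.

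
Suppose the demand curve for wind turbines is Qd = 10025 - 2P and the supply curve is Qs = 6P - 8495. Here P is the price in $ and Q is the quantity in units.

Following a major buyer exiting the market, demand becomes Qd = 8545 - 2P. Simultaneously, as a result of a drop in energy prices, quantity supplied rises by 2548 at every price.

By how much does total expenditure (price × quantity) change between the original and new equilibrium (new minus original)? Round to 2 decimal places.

-3573222.00

Initially, 10025 - 2P = 6P - 8495, so 18520 = 8P and P = 2315, Q = 5395.
After the shift, demand is Qd = 8545 - 2P and supply is Qs = 6P - 5947.
Setting them equal: 8545 - 2P = 6P - 5947 → 14492 = 8P, so P = 1811.5 and Q = 4922.
Expenditure moves from 2315×5395 = 12489425 to 1811.5×4922 = 8916203; change = -3573222.00.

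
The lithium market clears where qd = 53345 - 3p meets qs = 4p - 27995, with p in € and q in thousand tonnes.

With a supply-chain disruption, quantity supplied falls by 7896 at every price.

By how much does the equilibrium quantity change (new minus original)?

Before the shock: 53345 - 3p = 4p - 27995 ⇒ 81340 = 7p ⇒ p = 11620, q = 18485.
After the shift, demand is qd = 53345 - 3p and supply is qs = 4p - 35891.
Setting them equal: 53345 - 3p = 4p - 35891 → 89236 = 7p, so p = 12748 and q = 15101.
Δq = 15101 − 18485 = -3384.

-3384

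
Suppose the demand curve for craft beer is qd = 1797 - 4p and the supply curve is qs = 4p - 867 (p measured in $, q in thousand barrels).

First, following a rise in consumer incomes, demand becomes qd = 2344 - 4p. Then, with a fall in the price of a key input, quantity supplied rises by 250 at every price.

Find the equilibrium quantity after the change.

Original equilibrium: 1797 - 4p = 4p - 867 gives 2664 = 8p, so p = 333 and q = 465.
With the change applied: demand qd = 2344 - 4p, supply qs = 4p - 617.
Clearing the new market: 2344 - 4p = 4p - 617, so p = 370.125 and q = 863.5.

863.5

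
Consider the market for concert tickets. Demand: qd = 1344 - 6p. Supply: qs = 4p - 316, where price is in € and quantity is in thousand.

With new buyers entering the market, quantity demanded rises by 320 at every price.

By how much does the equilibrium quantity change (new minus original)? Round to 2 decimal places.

+128.00

Original equilibrium: 1344 - 6p = 4p - 316 gives 1660 = 10p, so p = 166 and q = 348.
The new curves are qd = 1664 - 6p (demand) and qs = 4p - 316 (supply).
Setting them equal: 1664 - 6p = 4p - 316 → 1980 = 10p, so p = 198 and q = 476.
Δq = 476 − 348 = +128.00.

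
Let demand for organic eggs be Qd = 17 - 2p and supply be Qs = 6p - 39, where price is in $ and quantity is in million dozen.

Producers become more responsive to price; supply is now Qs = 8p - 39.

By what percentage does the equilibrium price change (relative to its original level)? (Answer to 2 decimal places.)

-20.00

Before the shock: 17 - 2p = 6p - 39 ⇒ 56 = 8p ⇒ p = 7, Q = 3.
After the shift, demand is Qd = 17 - 2p and supply is Qs = 8p - 39.
New equilibrium: 17 - 2p = 8p - 39 ⇒ 56 = 10p ⇒ p = 5.6, Q = 5.8.
%Δp = (5.6 − 7) / 7 × 100 = -20.00%.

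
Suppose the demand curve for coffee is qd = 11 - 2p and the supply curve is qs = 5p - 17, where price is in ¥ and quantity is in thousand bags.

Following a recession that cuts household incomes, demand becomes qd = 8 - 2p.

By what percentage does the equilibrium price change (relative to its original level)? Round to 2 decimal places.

Original equilibrium: 11 - 2p = 5p - 17 gives 28 = 7p, so p = 4 and q = 3.
With the change applied: demand qd = 8 - 2p, supply qs = 5p - 17.
New equilibrium: 8 - 2p = 5p - 17 ⇒ 25 = 7p ⇒ p = 25/7 ≈ 3.5714, q = 6/7 ≈ 0.8571.
%Δp = (3.5714 − 4) / 4 × 100 = -10.71%.

-10.71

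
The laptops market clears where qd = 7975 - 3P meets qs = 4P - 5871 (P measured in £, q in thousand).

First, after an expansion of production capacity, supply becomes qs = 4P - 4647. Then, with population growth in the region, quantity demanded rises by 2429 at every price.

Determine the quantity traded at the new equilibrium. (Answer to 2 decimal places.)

3953.57

Original equilibrium: 7975 - 3P = 4P - 5871 gives 13846 = 7P, so P = 1978 and q = 2041.
The shock moves the curves to qd = 10404 - 3P and qs = 4P - 4647.
Equate the new curves: 10404 - 3P = 4P - 4647, giving 15051 = 7P, P = 15051/7 ≈ 2150.1429, q = 27675/7 ≈ 3953.5714.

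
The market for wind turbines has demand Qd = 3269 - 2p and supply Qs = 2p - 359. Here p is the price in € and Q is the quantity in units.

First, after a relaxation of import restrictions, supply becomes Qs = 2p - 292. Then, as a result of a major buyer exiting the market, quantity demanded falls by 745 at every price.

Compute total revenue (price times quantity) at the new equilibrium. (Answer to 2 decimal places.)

Before the shock: 3269 - 2p = 2p - 359 ⇒ 3628 = 4p ⇒ p = 907, Q = 1455.
With the change applied: demand Qd = 2524 - 2p, supply Qs = 2p - 292.
Setting them equal: 2524 - 2p = 2p - 292 → 2816 = 4p, so p = 704 and Q = 1116.
New expenditure = 704 × 1116 = 785664.00.

785664.00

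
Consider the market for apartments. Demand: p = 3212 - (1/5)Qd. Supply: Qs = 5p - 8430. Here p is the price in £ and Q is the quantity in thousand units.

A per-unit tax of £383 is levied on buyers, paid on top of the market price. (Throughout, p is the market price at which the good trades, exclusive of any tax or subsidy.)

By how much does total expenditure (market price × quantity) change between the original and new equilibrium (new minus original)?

-2892128.75

Solve the original market: 16060 - 5p = 5p - 8430, hence p = 2449 and Q = 3815.
Since buyers pay the price plus the tax, the effective demand curve becomes Qd = 14145 - 5p.
New equilibrium: 14145 - 5p = 5p - 8430 ⇒ 22575 = 10p ⇒ p = 2257.5, Q = 2857.5.
Expenditure moves from 2449×3815 = 9342935 to 2257.5×2857.5 = 6450806.25; change = -2892128.75.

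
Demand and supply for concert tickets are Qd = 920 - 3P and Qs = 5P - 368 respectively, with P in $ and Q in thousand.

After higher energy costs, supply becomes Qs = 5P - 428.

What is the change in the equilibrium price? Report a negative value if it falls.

Solve the original market: 920 - 3P = 5P - 368, hence P = 161 and Q = 437.
With the change applied: demand Qd = 920 - 3P, supply Qs = 5P - 428.
New equilibrium: 920 - 3P = 5P - 428 ⇒ 1348 = 8P ⇒ P = 168.5, Q = 414.5.
ΔP = 168.5 − 161 = +7.5.

+7.5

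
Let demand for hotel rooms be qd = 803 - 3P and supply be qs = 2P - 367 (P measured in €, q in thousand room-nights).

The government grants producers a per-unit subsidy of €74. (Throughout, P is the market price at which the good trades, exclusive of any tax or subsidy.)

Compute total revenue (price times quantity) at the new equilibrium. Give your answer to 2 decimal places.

Initially, 803 - 3P = 2P - 367, so 1170 = 5P and P = 234, q = 101.
Since sellers receive the price plus the subsidy, the effective supply curve becomes qs = 2P - 219.
Equate the new curves: 803 - 3P = 2P - 219, giving 1022 = 5P, P = 204.4, q = 189.8.
New expenditure = 204.4 × 189.8 = 38795.12.

38795.12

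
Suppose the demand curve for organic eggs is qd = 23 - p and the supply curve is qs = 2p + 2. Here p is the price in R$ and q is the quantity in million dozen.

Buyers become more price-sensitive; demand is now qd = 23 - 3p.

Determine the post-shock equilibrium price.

Initially, 23 - p = 2p + 2, so 21 = 3p and p = 7, q = 16.
The new curves are qd = 23 - 3p (demand) and qs = 2p + 2 (supply).
Setting them equal: 23 - 3p = 2p + 2 → 21 = 5p, so p = 4.2 and q = 10.4.

4.2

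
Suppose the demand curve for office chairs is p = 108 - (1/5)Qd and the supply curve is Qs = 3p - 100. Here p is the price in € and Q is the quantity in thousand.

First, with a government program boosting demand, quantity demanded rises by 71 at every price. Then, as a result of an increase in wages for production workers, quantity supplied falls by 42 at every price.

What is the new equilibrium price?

94.125

Before the shock: 540 - 5p = 3p - 100 ⇒ 640 = 8p ⇒ p = 80, Q = 140.
The shock moves the curves to Qd = 611 - 5p and Qs = 3p - 142.
Setting them equal: 611 - 5p = 3p - 142 → 753 = 8p, so p = 94.125 and Q = 140.375.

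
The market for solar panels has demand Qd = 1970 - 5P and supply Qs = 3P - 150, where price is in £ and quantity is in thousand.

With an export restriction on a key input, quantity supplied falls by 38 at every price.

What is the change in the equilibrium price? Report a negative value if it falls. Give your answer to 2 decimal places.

+4.75

Before the shock: 1970 - 5P = 3P - 150 ⇒ 2120 = 8P ⇒ P = 265, Q = 645.
The shock moves the curves to Qd = 1970 - 5P and Qs = 3P - 188.
Clearing the new market: 1970 - 5P = 3P - 188, so P = 269.75 and Q = 621.25.
ΔP = 269.75 − 265 = +4.75.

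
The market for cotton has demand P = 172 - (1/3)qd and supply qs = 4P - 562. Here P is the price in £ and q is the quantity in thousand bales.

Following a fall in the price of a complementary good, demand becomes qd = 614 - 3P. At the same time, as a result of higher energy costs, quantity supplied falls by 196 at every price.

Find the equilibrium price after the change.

Original equilibrium: 516 - 3P = 4P - 562 gives 1078 = 7P, so P = 154 and q = 54.
After the shift, demand is qd = 614 - 3P and supply is qs = 4P - 758.
Setting them equal: 614 - 3P = 4P - 758 → 1372 = 7P, so P = 196 and q = 26.

196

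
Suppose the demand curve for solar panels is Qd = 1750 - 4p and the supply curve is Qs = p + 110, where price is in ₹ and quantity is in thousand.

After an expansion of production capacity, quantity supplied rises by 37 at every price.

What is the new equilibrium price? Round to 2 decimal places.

Initially, 1750 - 4p = p + 110, so 1640 = 5p and p = 328, Q = 438.
The shock moves the curves to Qd = 1750 - 4p and Qs = p + 147.
Equate the new curves: 1750 - 4p = p + 147, giving 1603 = 5p, p = 320.6, Q = 467.6.

320.60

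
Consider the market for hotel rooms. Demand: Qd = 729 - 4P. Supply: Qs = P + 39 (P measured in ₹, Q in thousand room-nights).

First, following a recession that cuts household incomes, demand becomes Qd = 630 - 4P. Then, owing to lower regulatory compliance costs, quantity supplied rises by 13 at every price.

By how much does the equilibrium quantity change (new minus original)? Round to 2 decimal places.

-9.40

Initially, 729 - 4P = P + 39, so 690 = 5P and P = 138, Q = 177.
After the shift, demand is Qd = 630 - 4P and supply is Qs = P + 52.
Clearing the new market: 630 - 4P = P + 52, so P = 115.6 and Q = 167.6.
ΔQ = 167.6 − 177 = -9.40.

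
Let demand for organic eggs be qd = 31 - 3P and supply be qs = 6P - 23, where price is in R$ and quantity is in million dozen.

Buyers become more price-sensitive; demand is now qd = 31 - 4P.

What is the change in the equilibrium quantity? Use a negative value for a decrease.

Before the shock: 31 - 3P = 6P - 23 ⇒ 54 = 9P ⇒ P = 6, q = 13.
The shock moves the curves to qd = 31 - 4P and qs = 6P - 23.
Equate the new curves: 31 - 4P = 6P - 23, giving 54 = 10P, P = 5.4, q = 9.4.
Δq = 9.4 − 13 = -3.6.

-3.6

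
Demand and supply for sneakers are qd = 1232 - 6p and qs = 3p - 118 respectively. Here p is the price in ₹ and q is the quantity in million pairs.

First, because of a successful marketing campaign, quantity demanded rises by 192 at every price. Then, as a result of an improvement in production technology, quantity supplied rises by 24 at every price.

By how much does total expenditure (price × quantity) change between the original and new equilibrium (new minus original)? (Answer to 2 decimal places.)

+19690.67

Before the shock: 1232 - 6p = 3p - 118 ⇒ 1350 = 9p ⇒ p = 150, q = 332.
After the shift, demand is qd = 1424 - 6p and supply is qs = 3p - 94.
Setting them equal: 1424 - 6p = 3p - 94 → 1518 = 9p, so p = 506/3 ≈ 168.6667 and q = 412.
Expenditure moves from 150×332 = 49800 to 168.6667×412 = 69490.6667; change = +19690.67.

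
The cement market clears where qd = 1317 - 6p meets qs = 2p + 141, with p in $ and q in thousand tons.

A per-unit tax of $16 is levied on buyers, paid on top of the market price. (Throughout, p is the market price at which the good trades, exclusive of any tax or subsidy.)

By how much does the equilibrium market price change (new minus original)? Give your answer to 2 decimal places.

Original equilibrium: 1317 - 6p = 2p + 141 gives 1176 = 8p, so p = 147 and q = 435.
Since buyers pay the price plus the tax, the effective demand curve becomes qd = 1221 - 6p.
Setting them equal: 1221 - 6p = 2p + 141 → 1080 = 8p, so p = 135 and q = 411.
Δp = 135 − 147 = -12.00.

-12.00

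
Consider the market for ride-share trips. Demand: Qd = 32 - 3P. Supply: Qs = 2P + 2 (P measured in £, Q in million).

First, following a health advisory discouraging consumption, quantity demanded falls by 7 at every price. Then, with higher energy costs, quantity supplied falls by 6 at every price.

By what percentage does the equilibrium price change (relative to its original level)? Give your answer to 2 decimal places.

-3.33

Original equilibrium: 32 - 3P = 2P + 2 gives 30 = 5P, so P = 6 and Q = 14.
With the change applied: demand Qd = 25 - 3P, supply Qs = 2P - 4.
Setting them equal: 25 - 3P = 2P - 4 → 29 = 5P, so P = 5.8 and Q = 7.6.
%ΔP = (5.8 − 6) / 6 × 100 = -3.33%.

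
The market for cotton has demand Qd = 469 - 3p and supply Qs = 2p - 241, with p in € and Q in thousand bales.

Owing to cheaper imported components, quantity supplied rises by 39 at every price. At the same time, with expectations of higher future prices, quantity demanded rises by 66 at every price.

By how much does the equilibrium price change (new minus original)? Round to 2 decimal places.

Initially, 469 - 3p = 2p - 241, so 710 = 5p and p = 142, Q = 43.
The new curves are Qd = 535 - 3p (demand) and Qs = 2p - 202 (supply).
Setting them equal: 535 - 3p = 2p - 202 → 737 = 5p, so p = 147.4 and Q = 92.8.
Δp = 147.4 − 142 = +5.40.

+5.40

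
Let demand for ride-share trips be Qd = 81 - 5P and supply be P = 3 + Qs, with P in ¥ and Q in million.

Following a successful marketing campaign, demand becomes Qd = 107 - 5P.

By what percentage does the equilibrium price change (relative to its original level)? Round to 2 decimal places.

Solve the original market: 81 - 5P = P - 3, hence P = 14 and Q = 11.
The shock moves the curves to Qd = 107 - 5P and Qs = P - 3.
Setting them equal: 107 - 5P = P - 3 → 110 = 6P, so P = 55/3 ≈ 18.3333 and Q = 46/3 ≈ 15.3333.
%ΔP = (18.3333 − 14) / 14 × 100 = +30.95%.

+30.95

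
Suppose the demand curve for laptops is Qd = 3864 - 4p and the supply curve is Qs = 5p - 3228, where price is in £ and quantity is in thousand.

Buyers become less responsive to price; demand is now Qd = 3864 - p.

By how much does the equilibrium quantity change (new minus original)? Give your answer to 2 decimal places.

+1970.00

Solve the original market: 3864 - 4p = 5p - 3228, hence p = 788 and Q = 712.
After the shift, demand is Qd = 3864 - p and supply is Qs = 5p - 3228.
Equate the new curves: 3864 - p = 5p - 3228, giving 7092 = 6p, p = 1182, Q = 2682.
ΔQ = 2682 − 712 = +1970.00.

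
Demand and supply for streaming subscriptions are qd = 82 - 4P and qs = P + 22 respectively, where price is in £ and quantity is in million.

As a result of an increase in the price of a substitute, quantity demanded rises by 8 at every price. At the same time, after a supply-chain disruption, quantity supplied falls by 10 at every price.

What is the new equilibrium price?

Initially, 82 - 4P = P + 22, so 60 = 5P and P = 12, q = 34.
After the shift, demand is qd = 90 - 4P and supply is qs = P + 12.
Clearing the new market: 90 - 4P = P + 12, so P = 15.6 and q = 27.6.

15.6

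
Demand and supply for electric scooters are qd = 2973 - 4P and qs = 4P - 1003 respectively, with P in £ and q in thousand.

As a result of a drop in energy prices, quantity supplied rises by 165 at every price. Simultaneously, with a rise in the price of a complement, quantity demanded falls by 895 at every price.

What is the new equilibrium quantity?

620

Solve the original market: 2973 - 4P = 4P - 1003, hence P = 497 and q = 985.
With the change applied: demand qd = 2078 - 4P, supply qs = 4P - 838.
Equate the new curves: 2078 - 4P = 4P - 838, giving 2916 = 8P, P = 364.5, q = 620.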